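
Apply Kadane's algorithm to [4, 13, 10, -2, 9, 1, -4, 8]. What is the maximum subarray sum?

Using Kadane's algorithm on [4, 13, 10, -2, 9, 1, -4, 8]:

Scanning through the array:
Position 1 (value 13): max_ending_here = 17, max_so_far = 17
Position 2 (value 10): max_ending_here = 27, max_so_far = 27
Position 3 (value -2): max_ending_here = 25, max_so_far = 27
Position 4 (value 9): max_ending_here = 34, max_so_far = 34
Position 5 (value 1): max_ending_here = 35, max_so_far = 35
Position 6 (value -4): max_ending_here = 31, max_so_far = 35
Position 7 (value 8): max_ending_here = 39, max_so_far = 39

Maximum subarray: [4, 13, 10, -2, 9, 1, -4, 8]
Maximum sum: 39

The maximum subarray is [4, 13, 10, -2, 9, 1, -4, 8] with sum 39. This subarray runs from index 0 to index 7.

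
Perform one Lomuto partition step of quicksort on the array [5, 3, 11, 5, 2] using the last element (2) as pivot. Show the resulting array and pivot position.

Lomuto partition with pivot = 2:

Initial array: [5, 3, 11, 5, 2]

arr[0]=5 > 2: no swap
arr[1]=3 > 2: no swap
arr[2]=11 > 2: no swap
arr[3]=5 > 2: no swap

Place pivot at position 0: [2, 3, 11, 5, 5]
Pivot position: 0

After partitioning with pivot 2, the array becomes [2, 3, 11, 5, 5]. The pivot is placed at index 0. All elements to the left of the pivot are <= 2, and all elements to the right are > 2.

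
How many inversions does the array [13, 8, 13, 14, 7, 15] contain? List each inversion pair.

Finding inversions in [13, 8, 13, 14, 7, 15]:

(0, 1): arr[0]=13 > arr[1]=8
(0, 4): arr[0]=13 > arr[4]=7
(1, 4): arr[1]=8 > arr[4]=7
(2, 4): arr[2]=13 > arr[4]=7
(3, 4): arr[3]=14 > arr[4]=7

Total inversions: 5

The array has 5 inversion(s): (0,1), (0,4), (1,4), (2,4), (3,4). Each pair (i,j) satisfies i < j and arr[i] > arr[j].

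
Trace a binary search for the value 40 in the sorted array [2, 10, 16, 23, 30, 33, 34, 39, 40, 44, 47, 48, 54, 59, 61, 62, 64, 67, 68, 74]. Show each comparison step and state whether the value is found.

Binary search for 40 in [2, 10, 16, 23, 30, 33, 34, 39, 40, 44, 47, 48, 54, 59, 61, 62, 64, 67, 68, 74]:

lo=0, hi=19, mid=9, arr[mid]=44 -> 44 > 40, search left half
lo=0, hi=8, mid=4, arr[mid]=30 -> 30 < 40, search right half
lo=5, hi=8, mid=6, arr[mid]=34 -> 34 < 40, search right half
lo=7, hi=8, mid=7, arr[mid]=39 -> 39 < 40, search right half
lo=8, hi=8, mid=8, arr[mid]=40 -> Found target at index 8!

Binary search finds 40 at index 8 after 5 comparisons. The search repeatedly halves the search space by comparing with the middle element.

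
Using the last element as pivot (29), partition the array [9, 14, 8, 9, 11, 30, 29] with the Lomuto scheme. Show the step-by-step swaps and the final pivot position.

Lomuto partition with pivot = 29:

Initial array: [9, 14, 8, 9, 11, 30, 29]

arr[0]=9 <= 29: swap with position 0, array becomes [9, 14, 8, 9, 11, 30, 29]
arr[1]=14 <= 29: swap with position 1, array becomes [9, 14, 8, 9, 11, 30, 29]
arr[2]=8 <= 29: swap with position 2, array becomes [9, 14, 8, 9, 11, 30, 29]
arr[3]=9 <= 29: swap with position 3, array becomes [9, 14, 8, 9, 11, 30, 29]
arr[4]=11 <= 29: swap with position 4, array becomes [9, 14, 8, 9, 11, 30, 29]
arr[5]=30 > 29: no swap

Place pivot at position 5: [9, 14, 8, 9, 11, 29, 30]
Pivot position: 5

After partitioning with pivot 29, the array becomes [9, 14, 8, 9, 11, 29, 30]. The pivot is placed at index 5. All elements to the left of the pivot are <= 29, and all elements to the right are > 29.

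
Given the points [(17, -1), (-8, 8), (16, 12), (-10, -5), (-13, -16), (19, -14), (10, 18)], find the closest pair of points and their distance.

Computing all pairwise distances among 7 points:

d((17, -1), (-8, 8)) = 26.5707
d((17, -1), (16, 12)) = 13.0384
d((17, -1), (-10, -5)) = 27.2947
d((17, -1), (-13, -16)) = 33.541
d((17, -1), (19, -14)) = 13.1529
d((17, -1), (10, 18)) = 20.2485
d((-8, 8), (16, 12)) = 24.3311
d((-8, 8), (-10, -5)) = 13.1529
d((-8, 8), (-13, -16)) = 24.5153
d((-8, 8), (19, -14)) = 34.8281
d((-8, 8), (10, 18)) = 20.5913
d((16, 12), (-10, -5)) = 31.0644
d((16, 12), (-13, -16)) = 40.3113
d((16, 12), (19, -14)) = 26.1725
d((16, 12), (10, 18)) = 8.4853 <-- minimum
d((-10, -5), (-13, -16)) = 11.4018
d((-10, -5), (19, -14)) = 30.3645
d((-10, -5), (10, 18)) = 30.4795
d((-13, -16), (19, -14)) = 32.0624
d((-13, -16), (10, 18)) = 41.0488
d((19, -14), (10, 18)) = 33.2415

Closest pair: (16, 12) and (10, 18) with distance 8.4853

The closest pair is (16, 12) and (10, 18) with Euclidean distance 8.4853. For 7 points, brute-force pairwise comparison is shown above. For large n, the divide-and-conquer algorithm (sort by x, recurse on halves, check the dividing strip) achieves O(n log n).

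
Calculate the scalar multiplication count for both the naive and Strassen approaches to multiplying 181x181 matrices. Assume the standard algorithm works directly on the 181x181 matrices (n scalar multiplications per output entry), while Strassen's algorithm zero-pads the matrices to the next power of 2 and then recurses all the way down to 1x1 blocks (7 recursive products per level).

Matrix multiplication for 181x181 matrices:

Strassen's algorithm requires power-of-2 dimensions. Pad 181x181 to 256x256 (next power of 2).

Standard algorithm: 181^3 = 5929741 multiplications
Strassen's algorithm: 7^(log2(256)) = 7^8 = 5764801 multiplications
Savings: 5929741 - 5764801 = 164940 multiplications

Standard: 5929741 multiplications (181^3). Strassen: 5764801 multiplications (7^8, after padding to 256x256). Strassen reduces 8 recursive multiplications to 7 at each level.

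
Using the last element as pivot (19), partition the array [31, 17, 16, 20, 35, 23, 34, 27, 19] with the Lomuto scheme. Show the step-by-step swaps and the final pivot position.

Lomuto partition with pivot = 19:

Initial array: [31, 17, 16, 20, 35, 23, 34, 27, 19]

arr[0]=31 > 19: no swap
arr[1]=17 <= 19: swap with position 0, array becomes [17, 31, 16, 20, 35, 23, 34, 27, 19]
arr[2]=16 <= 19: swap with position 1, array becomes [17, 16, 31, 20, 35, 23, 34, 27, 19]
arr[3]=20 > 19: no swap
arr[4]=35 > 19: no swap
arr[5]=23 > 19: no swap
arr[6]=34 > 19: no swap
arr[7]=27 > 19: no swap

Place pivot at position 2: [17, 16, 19, 20, 35, 23, 34, 27, 31]
Pivot position: 2

After partitioning with pivot 19, the array becomes [17, 16, 19, 20, 35, 23, 34, 27, 31]. The pivot is placed at index 2. All elements to the left of the pivot are <= 19, and all elements to the right are > 19.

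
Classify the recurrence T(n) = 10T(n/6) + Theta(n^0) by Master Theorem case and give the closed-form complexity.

Master Theorem for T(n) = 10T(n/6) + O(n^0):

a = 10, b = 6, c = 0
log_b(a) = log_6(10) = 1.2851

Case 1: c = 0 < log_6(10) = 1.2851
T(n) = O(n^(log_6 10))

For T(n) = 10T(n/6) + O(n^0): log_6(10) = 1.2851. This is Case 1 of the Master Theorem (c < log_b(a), work dominated by leaves), giving O(n^(log_6 10)).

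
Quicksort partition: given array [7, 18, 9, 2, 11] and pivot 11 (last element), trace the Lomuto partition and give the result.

Lomuto partition with pivot = 11:

Initial array: [7, 18, 9, 2, 11]

arr[0]=7 <= 11: swap with position 0, array becomes [7, 18, 9, 2, 11]
arr[1]=18 > 11: no swap
arr[2]=9 <= 11: swap with position 1, array becomes [7, 9, 18, 2, 11]
arr[3]=2 <= 11: swap with position 2, array becomes [7, 9, 2, 18, 11]

Place pivot at position 3: [7, 9, 2, 11, 18]
Pivot position: 3

After partitioning with pivot 11, the array becomes [7, 9, 2, 11, 18]. The pivot is placed at index 3. All elements to the left of the pivot are <= 11, and all elements to the right are > 11.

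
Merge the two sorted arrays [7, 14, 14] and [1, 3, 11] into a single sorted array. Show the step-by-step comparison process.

Merging process:

Compare 7 vs 1: take 1 from right. Merged: [1]
Compare 7 vs 3: take 3 from right. Merged: [1, 3]
Compare 7 vs 11: take 7 from left. Merged: [1, 3, 7]
Compare 14 vs 11: take 11 from right. Merged: [1, 3, 7, 11]
Append remaining from left: [14, 14]. Merged: [1, 3, 7, 11, 14, 14]

Final merged array: [1, 3, 7, 11, 14, 14]
Total comparisons: 4

The merged array is [1, 3, 7, 11, 14, 14], requiring 4 comparisons. The merge step runs in O(n) time where n is the total number of elements.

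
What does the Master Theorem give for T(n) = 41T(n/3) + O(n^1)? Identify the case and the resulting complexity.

Master Theorem for T(n) = 41T(n/3) + O(n^1):

a = 41, b = 3, c = 1
log_b(a) = log_3(41) = 3.3802

Case 1: c = 1 < log_3(41) = 3.3802
T(n) = O(n^(log_3 41))

For T(n) = 41T(n/3) + O(n^1): log_3(41) = 3.3802. This is Case 1 of the Master Theorem (c < log_b(a), work dominated by leaves), giving O(n^(log_3 41)).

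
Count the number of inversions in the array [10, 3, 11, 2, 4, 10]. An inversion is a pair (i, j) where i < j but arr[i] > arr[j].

Finding inversions in [10, 3, 11, 2, 4, 10]:

(0, 1): arr[0]=10 > arr[1]=3
(0, 3): arr[0]=10 > arr[3]=2
(0, 4): arr[0]=10 > arr[4]=4
(1, 3): arr[1]=3 > arr[3]=2
(2, 3): arr[2]=11 > arr[3]=2
(2, 4): arr[2]=11 > arr[4]=4
(2, 5): arr[2]=11 > arr[5]=10

Total inversions: 7

The array has 7 inversion(s): (0,1), (0,3), (0,4), (1,3), (2,3), (2,4), (2,5). Each pair (i,j) satisfies i < j and arr[i] > arr[j].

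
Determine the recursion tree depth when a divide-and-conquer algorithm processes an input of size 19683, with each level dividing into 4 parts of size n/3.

For divide and conquer with division factor 3:

Problem sizes at each level:
Level 0: 19683
Level 1: 6561
Level 2: 2187
Level 3: 729
Level 4: 243
Level 5: 81
Level 6: 27
Level 7: 9
Level 8: 3
Level 9: 1

The root is level 0 and the size-1 base case is level 9 (the tree spans levels 0 through 9, i.e. 10 levels counting the root), so the depth is the number of divisions: log_3(19683) = 9

The recursion tree depth is log_3(19683) = 9. At each level, the problem size is divided by 3, so it takes 9 divisions to reduce to a base case of size 1. The algorithm makes 4 recursive calls at each level.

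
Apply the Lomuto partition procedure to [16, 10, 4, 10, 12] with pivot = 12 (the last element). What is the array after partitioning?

Lomuto partition with pivot = 12:

Initial array: [16, 10, 4, 10, 12]

arr[0]=16 > 12: no swap
arr[1]=10 <= 12: swap with position 0, array becomes [10, 16, 4, 10, 12]
arr[2]=4 <= 12: swap with position 1, array becomes [10, 4, 16, 10, 12]
arr[3]=10 <= 12: swap with position 2, array becomes [10, 4, 10, 16, 12]

Place pivot at position 3: [10, 4, 10, 12, 16]
Pivot position: 3

After partitioning with pivot 12, the array becomes [10, 4, 10, 12, 16]. The pivot is placed at index 3. All elements to the left of the pivot are <= 12, and all elements to the right are > 12.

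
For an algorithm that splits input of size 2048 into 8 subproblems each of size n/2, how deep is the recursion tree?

For divide and conquer with division factor 2:

Problem sizes at each level:
Level 0: 2048
Level 1: 1024
Level 2: 512
Level 3: 256
Level 4: 128
Level 5: 64
Level 6: 32
Level 7: 16
Level 8: 8
Level 9: 4
Level 10: 2
Level 11: 1

The root is level 0 and the size-1 base case is level 11 (the tree spans levels 0 through 11, i.e. 12 levels counting the root), so the depth is the number of divisions: log_2(2048) = 11

The recursion tree depth is log_2(2048) = 11. At each level, the problem size is divided by 2, so it takes 11 divisions to reduce to a base case of size 1. The algorithm makes 8 recursive calls at each level.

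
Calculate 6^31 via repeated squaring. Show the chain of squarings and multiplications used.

Computing 6^31 by squaring (build up from 6^1; each line after the first costs one multiplication):

6^1 = 6
6^2 = (6^1)^2 = 6^2 = 36
6^3 = 6 * 6^2 = 6 * 36 = 216
6^6 = (6^3)^2 = 216^2 = 46656
6^7 = 6 * 6^6 = 6 * 46656 = 279936
6^14 = (6^7)^2 = 279936^2 = 78364164096
6^15 = 6 * 6^14 = 6 * 78364164096 = 470184984576
6^30 = (6^15)^2 = 470184984576^2 = 221073919720733357899776
6^31 = 6 * 6^30 = 6 * 221073919720733357899776 = 1326443518324400147398656

Result: 1326443518324400147398656
Multiplications needed: 8 (8 lines after 6^1)

6^31 = 1326443518324400147398656. Using exponentiation by squaring, this requires 8 multiplications. The key idea: if the exponent is even, square the half-power; if odd, multiply by the base once.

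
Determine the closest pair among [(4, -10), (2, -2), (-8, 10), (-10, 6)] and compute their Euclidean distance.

Computing all pairwise distances among 4 points:

d((4, -10), (2, -2)) = 8.2462
d((4, -10), (-8, 10)) = 23.3238
d((4, -10), (-10, 6)) = 21.2603
d((2, -2), (-8, 10)) = 15.6205
d((2, -2), (-10, 6)) = 14.4222
d((-8, 10), (-10, 6)) = 4.4721 <-- minimum

Closest pair: (-8, 10) and (-10, 6) with distance 4.4721

The closest pair is (-8, 10) and (-10, 6) with Euclidean distance 4.4721. For 4 points, brute-force pairwise comparison is shown above. For large n, the divide-and-conquer algorithm (sort by x, recurse on halves, check the dividing strip) achieves O(n log n).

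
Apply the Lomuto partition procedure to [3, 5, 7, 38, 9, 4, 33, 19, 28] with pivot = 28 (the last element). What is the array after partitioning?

Lomuto partition with pivot = 28:

Initial array: [3, 5, 7, 38, 9, 4, 33, 19, 28]

arr[0]=3 <= 28: swap with position 0, array becomes [3, 5, 7, 38, 9, 4, 33, 19, 28]
arr[1]=5 <= 28: swap with position 1, array becomes [3, 5, 7, 38, 9, 4, 33, 19, 28]
arr[2]=7 <= 28: swap with position 2, array becomes [3, 5, 7, 38, 9, 4, 33, 19, 28]
arr[3]=38 > 28: no swap
arr[4]=9 <= 28: swap with position 3, array becomes [3, 5, 7, 9, 38, 4, 33, 19, 28]
arr[5]=4 <= 28: swap with position 4, array becomes [3, 5, 7, 9, 4, 38, 33, 19, 28]
arr[6]=33 > 28: no swap
arr[7]=19 <= 28: swap with position 5, array becomes [3, 5, 7, 9, 4, 19, 33, 38, 28]

Place pivot at position 6: [3, 5, 7, 9, 4, 19, 28, 38, 33]
Pivot position: 6

After partitioning with pivot 28, the array becomes [3, 5, 7, 9, 4, 19, 28, 38, 33]. The pivot is placed at index 6. All elements to the left of the pivot are <= 28, and all elements to the right are > 28.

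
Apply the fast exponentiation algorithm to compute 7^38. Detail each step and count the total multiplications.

Computing 7^38 by squaring (build up from 7^1; each line after the first costs one multiplication):

7^1 = 7
7^2 = (7^1)^2 = 7^2 = 49
7^4 = (7^2)^2 = 49^2 = 2401
7^8 = (7^4)^2 = 2401^2 = 5764801
7^9 = 7 * 7^8 = 7 * 5764801 = 40353607
7^18 = (7^9)^2 = 40353607^2 = 1628413597910449
7^19 = 7 * 7^18 = 7 * 1628413597910449 = 11398895185373143
7^38 = (7^19)^2 = 11398895185373143^2 = 129934811447123020117172145698449

Result: 129934811447123020117172145698449
Multiplications needed: 7 (7 lines after 7^1)

7^38 = 129934811447123020117172145698449. Using exponentiation by squaring, this requires 7 multiplications. The key idea: if the exponent is even, square the half-power; if odd, multiply by the base once.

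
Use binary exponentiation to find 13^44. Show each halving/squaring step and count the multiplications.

Computing 13^44 by squaring (build up from 13^1; each line after the first costs one multiplication):

13^1 = 13
13^2 = (13^1)^2 = 13^2 = 169
13^4 = (13^2)^2 = 169^2 = 28561
13^5 = 13 * 13^4 = 13 * 28561 = 371293
13^10 = (13^5)^2 = 371293^2 = 137858491849
13^11 = 13 * 13^10 = 13 * 137858491849 = 1792160394037
13^22 = (13^11)^2 = 1792160394037^2 = 3211838877954855105157369
13^44 = (13^22)^2 = 3211838877954855105157369^2 = 10315908977942302627204470186314316211062255002161

Result: 10315908977942302627204470186314316211062255002161
Multiplications needed: 7 (7 lines after 13^1)

13^44 = 10315908977942302627204470186314316211062255002161. Using exponentiation by squaring, this requires 7 multiplications. The key idea: if the exponent is even, square the half-power; if odd, multiply by the base once.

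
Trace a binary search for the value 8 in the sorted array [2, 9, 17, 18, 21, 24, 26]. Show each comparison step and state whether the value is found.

Binary search for 8 in [2, 9, 17, 18, 21, 24, 26]:

lo=0, hi=6, mid=3, arr[mid]=18 -> 18 > 8, search left half
lo=0, hi=2, mid=1, arr[mid]=9 -> 9 > 8, search left half
lo=0, hi=0, mid=0, arr[mid]=2 -> 2 < 8, search right half
lo=1 > hi=0, target 8 not found

Binary search determines that 8 is not in the array after 3 comparisons. The search space was exhausted without finding the target.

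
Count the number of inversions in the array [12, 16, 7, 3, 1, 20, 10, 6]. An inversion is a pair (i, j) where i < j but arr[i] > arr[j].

Finding inversions in [12, 16, 7, 3, 1, 20, 10, 6]:

(0, 2): arr[0]=12 > arr[2]=7
(0, 3): arr[0]=12 > arr[3]=3
(0, 4): arr[0]=12 > arr[4]=1
(0, 6): arr[0]=12 > arr[6]=10
(0, 7): arr[0]=12 > arr[7]=6
(1, 2): arr[1]=16 > arr[2]=7
(1, 3): arr[1]=16 > arr[3]=3
(1, 4): arr[1]=16 > arr[4]=1
(1, 6): arr[1]=16 > arr[6]=10
(1, 7): arr[1]=16 > arr[7]=6
(2, 3): arr[2]=7 > arr[3]=3
(2, 4): arr[2]=7 > arr[4]=1
(2, 7): arr[2]=7 > arr[7]=6
(3, 4): arr[3]=3 > arr[4]=1
(5, 6): arr[5]=20 > arr[6]=10
(5, 7): arr[5]=20 > arr[7]=6
(6, 7): arr[6]=10 > arr[7]=6

Total inversions: 17

The array has 17 inversion(s): (0,2), (0,3), (0,4), (0,6), (0,7), (1,2), (1,3), (1,4), (1,6), (1,7), (2,3), (2,4), (2,7), (3,4), (5,6), (5,7), (6,7). Each pair (i,j) satisfies i < j and arr[i] > arr[j].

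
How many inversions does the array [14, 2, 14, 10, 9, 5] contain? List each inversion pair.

Finding inversions in [14, 2, 14, 10, 9, 5]:

(0, 1): arr[0]=14 > arr[1]=2
(0, 3): arr[0]=14 > arr[3]=10
(0, 4): arr[0]=14 > arr[4]=9
(0, 5): arr[0]=14 > arr[5]=5
(2, 3): arr[2]=14 > arr[3]=10
(2, 4): arr[2]=14 > arr[4]=9
(2, 5): arr[2]=14 > arr[5]=5
(3, 4): arr[3]=10 > arr[4]=9
(3, 5): arr[3]=10 > arr[5]=5
(4, 5): arr[4]=9 > arr[5]=5

Total inversions: 10

The array has 10 inversion(s): (0,1), (0,3), (0,4), (0,5), (2,3), (2,4), (2,5), (3,4), (3,5), (4,5). Each pair (i,j) satisfies i < j and arr[i] > arr[j].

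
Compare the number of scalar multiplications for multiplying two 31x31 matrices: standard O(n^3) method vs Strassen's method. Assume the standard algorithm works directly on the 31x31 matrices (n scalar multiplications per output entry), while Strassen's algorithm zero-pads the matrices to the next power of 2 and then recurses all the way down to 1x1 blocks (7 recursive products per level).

Matrix multiplication for 31x31 matrices:

Strassen's algorithm requires power-of-2 dimensions. Pad 31x31 to 32x32 (next power of 2).

Standard algorithm: 31^3 = 29791 multiplications
Strassen's algorithm: 7^(log2(32)) = 7^5 = 16807 multiplications
Savings: 29791 - 16807 = 12984 multiplications

Standard: 29791 multiplications (31^3). Strassen: 16807 multiplications (7^5, after padding to 32x32). Strassen reduces 8 recursive multiplications to 7 at each level.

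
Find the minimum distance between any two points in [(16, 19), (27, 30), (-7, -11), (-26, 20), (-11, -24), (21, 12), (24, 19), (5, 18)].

Computing all pairwise distances among 8 points:

d((16, 19), (27, 30)) = 15.5563
d((16, 19), (-7, -11)) = 37.8021
d((16, 19), (-26, 20)) = 42.0119
d((16, 19), (-11, -24)) = 50.774
d((16, 19), (21, 12)) = 8.6023
d((16, 19), (24, 19)) = 8.0
d((16, 19), (5, 18)) = 11.0454
d((27, 30), (-7, -11)) = 53.2635
d((27, 30), (-26, 20)) = 53.9351
d((27, 30), (-11, -24)) = 66.0303
d((27, 30), (21, 12)) = 18.9737
d((27, 30), (24, 19)) = 11.4018
d((27, 30), (5, 18)) = 25.0599
d((-7, -11), (-26, 20)) = 36.3593
d((-7, -11), (-11, -24)) = 13.6015
d((-7, -11), (21, 12)) = 36.2353
d((-7, -11), (24, 19)) = 43.1393
d((-7, -11), (5, 18)) = 31.3847
d((-26, 20), (-11, -24)) = 46.4866
d((-26, 20), (21, 12)) = 47.676
d((-26, 20), (24, 19)) = 50.01
d((-26, 20), (5, 18)) = 31.0644
d((-11, -24), (21, 12)) = 48.1664
d((-11, -24), (24, 19)) = 55.4437
d((-11, -24), (5, 18)) = 44.9444
d((21, 12), (24, 19)) = 7.6158 <-- minimum
d((21, 12), (5, 18)) = 17.088
d((24, 19), (5, 18)) = 19.0263

Closest pair: (21, 12) and (24, 19) with distance 7.6158

The closest pair is (21, 12) and (24, 19) with Euclidean distance 7.6158. For 8 points, brute-force pairwise comparison is shown above. For large n, the divide-and-conquer algorithm (sort by x, recurse on halves, check the dividing strip) achieves O(n log n).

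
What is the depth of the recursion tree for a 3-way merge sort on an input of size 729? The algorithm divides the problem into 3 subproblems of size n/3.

For divide and conquer with division factor 3:

Problem sizes at each level:
Level 0: 729
Level 1: 243
Level 2: 81
Level 3: 27
Level 4: 9
Level 5: 3
Level 6: 1

The root is level 0 and the size-1 base case is level 6 (the tree spans levels 0 through 6, i.e. 7 levels counting the root), so the depth is the number of divisions: log_3(729) = 6

The recursion tree depth is log_3(729) = 6. At each level, the problem size is divided by 3, so it takes 6 divisions to reduce to a base case of size 1. The algorithm makes 3 recursive calls at each level.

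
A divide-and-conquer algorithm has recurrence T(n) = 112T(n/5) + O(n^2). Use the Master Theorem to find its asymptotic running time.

Master Theorem for T(n) = 112T(n/5) + O(n^2):

a = 112, b = 5, c = 2
log_b(a) = log_5(112) = 2.9318

Case 1: c = 2 < log_5(112) = 2.9318
T(n) = O(n^(log_5 112))

For T(n) = 112T(n/5) + O(n^2): log_5(112) = 2.9318. This is Case 1 of the Master Theorem (c < log_b(a), work dominated by leaves), giving O(n^(log_5 112)).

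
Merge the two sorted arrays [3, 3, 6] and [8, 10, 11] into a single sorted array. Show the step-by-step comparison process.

Merging process:

Compare 3 vs 8: take 3 from left. Merged: [3]
Compare 3 vs 8: take 3 from left. Merged: [3, 3]
Compare 6 vs 8: take 6 from left. Merged: [3, 3, 6]
Append remaining from right: [8, 10, 11]. Merged: [3, 3, 6, 8, 10, 11]

Final merged array: [3, 3, 6, 8, 10, 11]
Total comparisons: 3

The merged array is [3, 3, 6, 8, 10, 11], requiring 3 comparisons. The merge step runs in O(n) time where n is the total number of elements.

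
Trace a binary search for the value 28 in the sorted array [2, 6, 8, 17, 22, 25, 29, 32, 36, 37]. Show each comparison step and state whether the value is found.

Binary search for 28 in [2, 6, 8, 17, 22, 25, 29, 32, 36, 37]:

lo=0, hi=9, mid=4, arr[mid]=22 -> 22 < 28, search right half
lo=5, hi=9, mid=7, arr[mid]=32 -> 32 > 28, search left half
lo=5, hi=6, mid=5, arr[mid]=25 -> 25 < 28, search right half
lo=6, hi=6, mid=6, arr[mid]=29 -> 29 > 28, search left half
lo=6 > hi=5, target 28 not found

Binary search determines that 28 is not in the array after 4 comparisons. The search space was exhausted without finding the target.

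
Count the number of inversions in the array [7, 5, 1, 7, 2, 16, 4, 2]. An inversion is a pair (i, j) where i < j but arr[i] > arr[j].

Finding inversions in [7, 5, 1, 7, 2, 16, 4, 2]:

(0, 1): arr[0]=7 > arr[1]=5
(0, 2): arr[0]=7 > arr[2]=1
(0, 4): arr[0]=7 > arr[4]=2
(0, 6): arr[0]=7 > arr[6]=4
(0, 7): arr[0]=7 > arr[7]=2
(1, 2): arr[1]=5 > arr[2]=1
(1, 4): arr[1]=5 > arr[4]=2
(1, 6): arr[1]=5 > arr[6]=4
(1, 7): arr[1]=5 > arr[7]=2
(3, 4): arr[3]=7 > arr[4]=2
(3, 6): arr[3]=7 > arr[6]=4
(3, 7): arr[3]=7 > arr[7]=2
(5, 6): arr[5]=16 > arr[6]=4
(5, 7): arr[5]=16 > arr[7]=2
(6, 7): arr[6]=4 > arr[7]=2

Total inversions: 15

The array has 15 inversion(s): (0,1), (0,2), (0,4), (0,6), (0,7), (1,2), (1,4), (1,6), (1,7), (3,4), (3,6), (3,7), (5,6), (5,7), (6,7). Each pair (i,j) satisfies i < j and arr[i] > arr[j].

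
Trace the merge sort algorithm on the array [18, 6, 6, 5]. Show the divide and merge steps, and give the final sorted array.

Merge sort trace:

Split: [18, 6, 6, 5] -> [18, 6] and [6, 5]
  Split: [18, 6] -> [18] and [6]
  Merge: [18] + [6] -> [6, 18]
  Split: [6, 5] -> [6] and [5]
  Merge: [6] + [5] -> [5, 6]
Merge: [6, 18] + [5, 6] -> [5, 6, 6, 18]

Final sorted array: [5, 6, 6, 18]

The merge sort proceeds by recursively splitting the array and merging sorted halves.
After all merges, the sorted array is [5, 6, 6, 18].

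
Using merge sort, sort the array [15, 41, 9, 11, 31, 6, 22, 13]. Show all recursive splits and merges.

Merge sort trace:

Split: [15, 41, 9, 11, 31, 6, 22, 13] -> [15, 41, 9, 11] and [31, 6, 22, 13]
  Split: [15, 41, 9, 11] -> [15, 41] and [9, 11]
    Split: [15, 41] -> [15] and [41]
    Merge: [15] + [41] -> [15, 41]
    Split: [9, 11] -> [9] and [11]
    Merge: [9] + [11] -> [9, 11]
  Merge: [15, 41] + [9, 11] -> [9, 11, 15, 41]
  Split: [31, 6, 22, 13] -> [31, 6] and [22, 13]
    Split: [31, 6] -> [31] and [6]
    Merge: [31] + [6] -> [6, 31]
    Split: [22, 13] -> [22] and [13]
    Merge: [22] + [13] -> [13, 22]
  Merge: [6, 31] + [13, 22] -> [6, 13, 22, 31]
Merge: [9, 11, 15, 41] + [6, 13, 22, 31] -> [6, 9, 11, 13, 15, 22, 31, 41]

Final sorted array: [6, 9, 11, 13, 15, 22, 31, 41]

The merge sort proceeds by recursively splitting the array and merging sorted halves.
After all merges, the sorted array is [6, 9, 11, 13, 15, 22, 31, 41].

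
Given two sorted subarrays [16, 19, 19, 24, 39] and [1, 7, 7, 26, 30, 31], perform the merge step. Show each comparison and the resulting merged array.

Merging process:

Compare 16 vs 1: take 1 from right. Merged: [1]
Compare 16 vs 7: take 7 from right. Merged: [1, 7]
Compare 16 vs 7: take 7 from right. Merged: [1, 7, 7]
Compare 16 vs 26: take 16 from left. Merged: [1, 7, 7, 16]
Compare 19 vs 26: take 19 from left. Merged: [1, 7, 7, 16, 19]
Compare 19 vs 26: take 19 from left. Merged: [1, 7, 7, 16, 19, 19]
Compare 24 vs 26: take 24 from left. Merged: [1, 7, 7, 16, 19, 19, 24]
Compare 39 vs 26: take 26 from right. Merged: [1, 7, 7, 16, 19, 19, 24, 26]
Compare 39 vs 30: take 30 from right. Merged: [1, 7, 7, 16, 19, 19, 24, 26, 30]
Compare 39 vs 31: take 31 from right. Merged: [1, 7, 7, 16, 19, 19, 24, 26, 30, 31]
Append remaining from left: [39]. Merged: [1, 7, 7, 16, 19, 19, 24, 26, 30, 31, 39]

Final merged array: [1, 7, 7, 16, 19, 19, 24, 26, 30, 31, 39]
Total comparisons: 10

The merged array is [1, 7, 7, 16, 19, 19, 24, 26, 30, 31, 39], requiring 10 comparisons. The merge step runs in O(n) time where n is the total number of elements.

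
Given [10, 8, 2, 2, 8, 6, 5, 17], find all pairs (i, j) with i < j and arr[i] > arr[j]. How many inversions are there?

Finding inversions in [10, 8, 2, 2, 8, 6, 5, 17]:

(0, 1): arr[0]=10 > arr[1]=8
(0, 2): arr[0]=10 > arr[2]=2
(0, 3): arr[0]=10 > arr[3]=2
(0, 4): arr[0]=10 > arr[4]=8
(0, 5): arr[0]=10 > arr[5]=6
(0, 6): arr[0]=10 > arr[6]=5
(1, 2): arr[1]=8 > arr[2]=2
(1, 3): arr[1]=8 > arr[3]=2
(1, 5): arr[1]=8 > arr[5]=6
(1, 6): arr[1]=8 > arr[6]=5
(4, 5): arr[4]=8 > arr[5]=6
(4, 6): arr[4]=8 > arr[6]=5
(5, 6): arr[5]=6 > arr[6]=5

Total inversions: 13

The array has 13 inversion(s): (0,1), (0,2), (0,3), (0,4), (0,5), (0,6), (1,2), (1,3), (1,5), (1,6), (4,5), (4,6), (5,6). Each pair (i,j) satisfies i < j and arr[i] > arr[j].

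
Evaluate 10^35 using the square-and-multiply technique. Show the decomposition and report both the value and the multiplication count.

Computing 10^35 by squaring (build up from 10^1; each line after the first costs one multiplication):

10^1 = 10
10^2 = (10^1)^2 = 10^2 = 100
10^4 = (10^2)^2 = 100^2 = 10000
10^8 = (10^4)^2 = 10000^2 = 100000000
10^16 = (10^8)^2 = 100000000^2 = 10000000000000000
10^17 = 10 * 10^16 = 10 * 10000000000000000 = 100000000000000000
10^34 = (10^17)^2 = 100000000000000000^2 = 10000000000000000000000000000000000
10^35 = 10 * 10^34 = 10 * 10000000000000000000000000000000000 = 100000000000000000000000000000000000

Result: 100000000000000000000000000000000000
Multiplications needed: 7 (7 lines after 10^1)

10^35 = 100000000000000000000000000000000000. Using exponentiation by squaring, this requires 7 multiplications. The key idea: if the exponent is even, square the half-power; if odd, multiply by the base once.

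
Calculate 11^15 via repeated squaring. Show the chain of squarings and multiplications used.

Computing 11^15 by squaring (build up from 11^1; each line after the first costs one multiplication):

11^1 = 11
11^2 = (11^1)^2 = 11^2 = 121
11^3 = 11 * 11^2 = 11 * 121 = 1331
11^6 = (11^3)^2 = 1331^2 = 1771561
11^7 = 11 * 11^6 = 11 * 1771561 = 19487171
11^14 = (11^7)^2 = 19487171^2 = 379749833583241
11^15 = 11 * 11^14 = 11 * 379749833583241 = 4177248169415651

Result: 4177248169415651
Multiplications needed: 6 (6 lines after 11^1)

11^15 = 4177248169415651. Using exponentiation by squaring, this requires 6 multiplications. The key idea: if the exponent is even, square the half-power; if odd, multiply by the base once.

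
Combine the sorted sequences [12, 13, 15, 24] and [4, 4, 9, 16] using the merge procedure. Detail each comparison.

Merging process:

Compare 12 vs 4: take 4 from right. Merged: [4]
Compare 12 vs 4: take 4 from right. Merged: [4, 4]
Compare 12 vs 9: take 9 from right. Merged: [4, 4, 9]
Compare 12 vs 16: take 12 from left. Merged: [4, 4, 9, 12]
Compare 13 vs 16: take 13 from left. Merged: [4, 4, 9, 12, 13]
Compare 15 vs 16: take 15 from left. Merged: [4, 4, 9, 12, 13, 15]
Compare 24 vs 16: take 16 from right. Merged: [4, 4, 9, 12, 13, 15, 16]
Append remaining from left: [24]. Merged: [4, 4, 9, 12, 13, 15, 16, 24]

Final merged array: [4, 4, 9, 12, 13, 15, 16, 24]
Total comparisons: 7

The merged array is [4, 4, 9, 12, 13, 15, 16, 24], requiring 7 comparisons. The merge step runs in O(n) time where n is the total number of elements.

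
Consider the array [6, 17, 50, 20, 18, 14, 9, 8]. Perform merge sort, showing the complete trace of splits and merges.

Merge sort trace:

Split: [6, 17, 50, 20, 18, 14, 9, 8] -> [6, 17, 50, 20] and [18, 14, 9, 8]
  Split: [6, 17, 50, 20] -> [6, 17] and [50, 20]
    Split: [6, 17] -> [6] and [17]
    Merge: [6] + [17] -> [6, 17]
    Split: [50, 20] -> [50] and [20]
    Merge: [50] + [20] -> [20, 50]
  Merge: [6, 17] + [20, 50] -> [6, 17, 20, 50]
  Split: [18, 14, 9, 8] -> [18, 14] and [9, 8]
    Split: [18, 14] -> [18] and [14]
    Merge: [18] + [14] -> [14, 18]
    Split: [9, 8] -> [9] and [8]
    Merge: [9] + [8] -> [8, 9]
  Merge: [14, 18] + [8, 9] -> [8, 9, 14, 18]
Merge: [6, 17, 20, 50] + [8, 9, 14, 18] -> [6, 8, 9, 14, 17, 18, 20, 50]

Final sorted array: [6, 8, 9, 14, 17, 18, 20, 50]

The merge sort proceeds by recursively splitting the array and merging sorted halves.
After all merges, the sorted array is [6, 8, 9, 14, 17, 18, 20, 50].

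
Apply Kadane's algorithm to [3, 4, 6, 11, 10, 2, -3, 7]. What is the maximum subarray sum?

Using Kadane's algorithm on [3, 4, 6, 11, 10, 2, -3, 7]:

Scanning through the array:
Position 1 (value 4): max_ending_here = 7, max_so_far = 7
Position 2 (value 6): max_ending_here = 13, max_so_far = 13
Position 3 (value 11): max_ending_here = 24, max_so_far = 24
Position 4 (value 10): max_ending_here = 34, max_so_far = 34
Position 5 (value 2): max_ending_here = 36, max_so_far = 36
Position 6 (value -3): max_ending_here = 33, max_so_far = 36
Position 7 (value 7): max_ending_here = 40, max_so_far = 40

Maximum subarray: [3, 4, 6, 11, 10, 2, -3, 7]
Maximum sum: 40

The maximum subarray is [3, 4, 6, 11, 10, 2, -3, 7] with sum 40. This subarray runs from index 0 to index 7.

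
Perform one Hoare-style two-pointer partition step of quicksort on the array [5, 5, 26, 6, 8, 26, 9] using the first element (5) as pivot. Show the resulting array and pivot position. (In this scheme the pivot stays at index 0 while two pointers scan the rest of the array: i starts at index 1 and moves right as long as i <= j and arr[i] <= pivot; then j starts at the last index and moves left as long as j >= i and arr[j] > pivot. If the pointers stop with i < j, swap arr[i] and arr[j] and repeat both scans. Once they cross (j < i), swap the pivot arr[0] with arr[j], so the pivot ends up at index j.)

Hoare-style two-pointer partition with pivot = 5:

Initial array: [5, 5, 26, 6, 8, 26, 9]

Pointers start at i = 1, j = 6.
i ends at 2, j ends at 1: the pointers have crossed (j < i), so scanning stops.

Swap pivot arr[0] with arr[1] to place pivot at position 1: [5, 5, 26, 6, 8, 26, 9]
Pivot position: 1

After partitioning with pivot 5, the array becomes [5, 5, 26, 6, 8, 26, 9]. The pivot is placed at index 1. All elements to the left of the pivot are <= 5, and all elements to the right are > 5.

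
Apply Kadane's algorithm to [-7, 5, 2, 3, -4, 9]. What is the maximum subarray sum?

Using Kadane's algorithm on [-7, 5, 2, 3, -4, 9]:

Scanning through the array:
Position 1 (value 5): max_ending_here = 5, max_so_far = 5
Position 2 (value 2): max_ending_here = 7, max_so_far = 7
Position 3 (value 3): max_ending_here = 10, max_so_far = 10
Position 4 (value -4): max_ending_here = 6, max_so_far = 10
Position 5 (value 9): max_ending_here = 15, max_so_far = 15

Maximum subarray: [5, 2, 3, -4, 9]
Maximum sum: 15

The maximum subarray is [5, 2, 3, -4, 9] with sum 15. This subarray runs from index 1 to index 5.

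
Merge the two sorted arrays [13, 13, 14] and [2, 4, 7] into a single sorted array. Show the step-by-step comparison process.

Merging process:

Compare 13 vs 2: take 2 from right. Merged: [2]
Compare 13 vs 4: take 4 from right. Merged: [2, 4]
Compare 13 vs 7: take 7 from right. Merged: [2, 4, 7]
Append remaining from left: [13, 13, 14]. Merged: [2, 4, 7, 13, 13, 14]

Final merged array: [2, 4, 7, 13, 13, 14]
Total comparisons: 3

The merged array is [2, 4, 7, 13, 13, 14], requiring 3 comparisons. The merge step runs in O(n) time where n is the total number of elements.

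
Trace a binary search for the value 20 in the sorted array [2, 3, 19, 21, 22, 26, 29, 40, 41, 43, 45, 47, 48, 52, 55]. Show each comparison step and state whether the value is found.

Binary search for 20 in [2, 3, 19, 21, 22, 26, 29, 40, 41, 43, 45, 47, 48, 52, 55]:

lo=0, hi=14, mid=7, arr[mid]=40 -> 40 > 20, search left half
lo=0, hi=6, mid=3, arr[mid]=21 -> 21 > 20, search left half
lo=0, hi=2, mid=1, arr[mid]=3 -> 3 < 20, search right half
lo=2, hi=2, mid=2, arr[mid]=19 -> 19 < 20, search right half
lo=3 > hi=2, target 20 not found

Binary search determines that 20 is not in the array after 4 comparisons. The search space was exhausted without finding the target.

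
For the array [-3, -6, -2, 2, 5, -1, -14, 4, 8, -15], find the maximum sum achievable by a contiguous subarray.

Using Kadane's algorithm on [-3, -6, -2, 2, 5, -1, -14, 4, 8, -15]:

Scanning through the array:
Position 1 (value -6): max_ending_here = -6, max_so_far = -3
Position 2 (value -2): max_ending_here = -2, max_so_far = -2
Position 3 (value 2): max_ending_here = 2, max_so_far = 2
Position 4 (value 5): max_ending_here = 7, max_so_far = 7
Position 5 (value -1): max_ending_here = 6, max_so_far = 7
Position 6 (value -14): max_ending_here = -8, max_so_far = 7
Position 7 (value 4): max_ending_here = 4, max_so_far = 7
Position 8 (value 8): max_ending_here = 12, max_so_far = 12
Position 9 (value -15): max_ending_here = -3, max_so_far = 12

Maximum subarray: [4, 8]
Maximum sum: 12

The maximum subarray is [4, 8] with sum 12. This subarray runs from index 7 to index 8.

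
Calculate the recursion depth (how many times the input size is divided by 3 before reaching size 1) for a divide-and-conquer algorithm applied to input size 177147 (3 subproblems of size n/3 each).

For divide and conquer with division factor 3:

Problem sizes at each level:
Level 0: 177147
Level 1: 59049
Level 2: 19683
Level 3: 6561
Level 4: 2187
Level 5: 729
Level 6: 243
Level 7: 81
Level 8: 27
Level 9: 9
Level 10: 3
Level 11: 1

The root is level 0 and the size-1 base case is level 11 (the tree spans levels 0 through 11, i.e. 12 levels counting the root), so the depth is the number of divisions: log_3(177147) = 11

The recursion tree depth is log_3(177147) = 11. At each level, the problem size is divided by 3, so it takes 11 divisions to reduce to a base case of size 1. The algorithm makes 3 recursive calls at each level.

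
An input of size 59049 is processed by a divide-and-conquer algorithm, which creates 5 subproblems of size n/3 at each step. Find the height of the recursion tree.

For divide and conquer with division factor 3:

Problem sizes at each level:
Level 0: 59049
Level 1: 19683
Level 2: 6561
Level 3: 2187
Level 4: 729
Level 5: 243
Level 6: 81
Level 7: 27
Level 8: 9
Level 9: 3
Level 10: 1

The root is level 0 and the size-1 base case is level 10 (the tree spans levels 0 through 10, i.e. 11 levels counting the root), so the depth is the number of divisions: log_3(59049) = 10

The recursion tree depth is log_3(59049) = 10. At each level, the problem size is divided by 3, so it takes 10 divisions to reduce to a base case of size 1. The algorithm makes 5 recursive calls at each level.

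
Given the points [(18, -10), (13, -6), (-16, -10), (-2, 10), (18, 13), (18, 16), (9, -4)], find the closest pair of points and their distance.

Computing all pairwise distances among 7 points:

d((18, -10), (13, -6)) = 6.4031
d((18, -10), (-16, -10)) = 34.0
d((18, -10), (-2, 10)) = 28.2843
d((18, -10), (18, 13)) = 23.0
d((18, -10), (18, 16)) = 26.0
d((18, -10), (9, -4)) = 10.8167
d((13, -6), (-16, -10)) = 29.2746
d((13, -6), (-2, 10)) = 21.9317
d((13, -6), (18, 13)) = 19.6469
d((13, -6), (18, 16)) = 22.561
d((13, -6), (9, -4)) = 4.4721
d((-16, -10), (-2, 10)) = 24.4131
d((-16, -10), (18, 13)) = 41.0488
d((-16, -10), (18, 16)) = 42.8019
d((-16, -10), (9, -4)) = 25.7099
d((-2, 10), (18, 13)) = 20.2237
d((-2, 10), (18, 16)) = 20.8806
d((-2, 10), (9, -4)) = 17.8045
d((18, 13), (18, 16)) = 3.0 <-- minimum
d((18, 13), (9, -4)) = 19.2354
d((18, 16), (9, -4)) = 21.9317

Closest pair: (18, 13) and (18, 16) with distance 3.0

The closest pair is (18, 13) and (18, 16) with Euclidean distance 3.0. For 7 points, brute-force pairwise comparison is shown above. For large n, the divide-and-conquer algorithm (sort by x, recurse on halves, check the dividing strip) achieves O(n log n).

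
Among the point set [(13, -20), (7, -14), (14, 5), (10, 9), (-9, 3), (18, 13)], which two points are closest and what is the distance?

Computing all pairwise distances among 6 points:

d((13, -20), (7, -14)) = 8.4853
d((13, -20), (14, 5)) = 25.02
d((13, -20), (10, 9)) = 29.1548
d((13, -20), (-9, 3)) = 31.8277
d((13, -20), (18, 13)) = 33.3766
d((7, -14), (14, 5)) = 20.2485
d((7, -14), (10, 9)) = 23.1948
d((7, -14), (-9, 3)) = 23.3452
d((7, -14), (18, 13)) = 29.1548
d((14, 5), (10, 9)) = 5.6569 <-- minimum
d((14, 5), (-9, 3)) = 23.0868
d((14, 5), (18, 13)) = 8.9443
d((10, 9), (-9, 3)) = 19.9249
d((10, 9), (18, 13)) = 8.9443
d((-9, 3), (18, 13)) = 28.7924

Closest pair: (14, 5) and (10, 9) with distance 5.6569

The closest pair is (14, 5) and (10, 9) with Euclidean distance 5.6569. For 6 points, brute-force pairwise comparison is shown above. For large n, the divide-and-conquer algorithm (sort by x, recurse on halves, check the dividing strip) achieves O(n log n).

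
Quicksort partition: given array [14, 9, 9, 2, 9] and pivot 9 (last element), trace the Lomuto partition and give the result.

Lomuto partition with pivot = 9:

Initial array: [14, 9, 9, 2, 9]

arr[0]=14 > 9: no swap
arr[1]=9 <= 9: swap with position 0, array becomes [9, 14, 9, 2, 9]
arr[2]=9 <= 9: swap with position 1, array becomes [9, 9, 14, 2, 9]
arr[3]=2 <= 9: swap with position 2, array becomes [9, 9, 2, 14, 9]

Place pivot at position 3: [9, 9, 2, 9, 14]
Pivot position: 3

After partitioning with pivot 9, the array becomes [9, 9, 2, 9, 14]. The pivot is placed at index 3. All elements to the left of the pivot are <= 9, and all elements to the right are > 9.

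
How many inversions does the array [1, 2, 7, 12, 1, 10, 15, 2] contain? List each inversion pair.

Finding inversions in [1, 2, 7, 12, 1, 10, 15, 2]:

(1, 4): arr[1]=2 > arr[4]=1
(2, 4): arr[2]=7 > arr[4]=1
(2, 7): arr[2]=7 > arr[7]=2
(3, 4): arr[3]=12 > arr[4]=1
(3, 5): arr[3]=12 > arr[5]=10
(3, 7): arr[3]=12 > arr[7]=2
(5, 7): arr[5]=10 > arr[7]=2
(6, 7): arr[6]=15 > arr[7]=2

Total inversions: 8

The array has 8 inversion(s): (1,4), (2,4), (2,7), (3,4), (3,5), (3,7), (5,7), (6,7). Each pair (i,j) satisfies i < j and arr[i] > arr[j].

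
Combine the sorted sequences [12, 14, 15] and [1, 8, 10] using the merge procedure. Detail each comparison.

Merging process:

Compare 12 vs 1: take 1 from right. Merged: [1]
Compare 12 vs 8: take 8 from right. Merged: [1, 8]
Compare 12 vs 10: take 10 from right. Merged: [1, 8, 10]
Append remaining from left: [12, 14, 15]. Merged: [1, 8, 10, 12, 14, 15]

Final merged array: [1, 8, 10, 12, 14, 15]
Total comparisons: 3

The merged array is [1, 8, 10, 12, 14, 15], requiring 3 comparisons. The merge step runs in O(n) time where n is the total number of elements.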